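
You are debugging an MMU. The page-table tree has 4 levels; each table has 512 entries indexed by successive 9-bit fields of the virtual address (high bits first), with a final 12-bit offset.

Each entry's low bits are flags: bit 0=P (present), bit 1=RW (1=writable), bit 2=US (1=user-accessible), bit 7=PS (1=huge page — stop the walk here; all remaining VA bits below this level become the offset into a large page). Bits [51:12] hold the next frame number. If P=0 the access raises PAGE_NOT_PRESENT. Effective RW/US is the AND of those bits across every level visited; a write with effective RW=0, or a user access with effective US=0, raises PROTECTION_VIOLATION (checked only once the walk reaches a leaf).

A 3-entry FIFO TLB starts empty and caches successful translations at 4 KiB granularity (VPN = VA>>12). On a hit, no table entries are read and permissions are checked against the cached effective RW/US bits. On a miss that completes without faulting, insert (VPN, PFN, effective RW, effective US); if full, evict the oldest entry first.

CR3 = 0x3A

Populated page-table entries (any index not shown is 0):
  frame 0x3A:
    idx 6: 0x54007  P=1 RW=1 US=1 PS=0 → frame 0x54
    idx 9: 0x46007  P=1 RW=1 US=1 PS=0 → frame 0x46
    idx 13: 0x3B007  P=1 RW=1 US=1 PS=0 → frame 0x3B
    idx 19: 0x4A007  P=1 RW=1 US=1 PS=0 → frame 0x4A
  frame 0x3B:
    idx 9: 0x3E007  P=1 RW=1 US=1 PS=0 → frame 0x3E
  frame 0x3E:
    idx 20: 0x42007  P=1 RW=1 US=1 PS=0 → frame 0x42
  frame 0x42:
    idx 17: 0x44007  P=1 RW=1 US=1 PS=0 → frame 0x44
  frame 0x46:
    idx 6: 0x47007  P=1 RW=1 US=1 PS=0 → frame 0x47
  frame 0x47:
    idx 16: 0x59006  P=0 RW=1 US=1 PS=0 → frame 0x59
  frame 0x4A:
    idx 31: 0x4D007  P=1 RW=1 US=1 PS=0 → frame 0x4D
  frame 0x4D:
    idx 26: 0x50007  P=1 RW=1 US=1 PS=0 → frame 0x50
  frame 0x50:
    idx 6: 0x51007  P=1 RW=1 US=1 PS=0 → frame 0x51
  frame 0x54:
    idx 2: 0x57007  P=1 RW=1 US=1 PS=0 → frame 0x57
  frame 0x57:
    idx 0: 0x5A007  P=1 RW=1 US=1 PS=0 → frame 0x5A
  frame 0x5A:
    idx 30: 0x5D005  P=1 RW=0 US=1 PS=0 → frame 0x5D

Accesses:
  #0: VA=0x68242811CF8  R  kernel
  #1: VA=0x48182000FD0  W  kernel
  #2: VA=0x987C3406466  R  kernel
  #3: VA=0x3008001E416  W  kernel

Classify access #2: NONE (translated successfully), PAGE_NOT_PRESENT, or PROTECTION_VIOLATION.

Trace:
#0 VA=0x68242811CF8 (r,kernel):
  [0] read 0x3A idx=13: raw=0x3B007 flags P=1 W=1 U=1 S=0
  [1] read 0x3B idx=9: raw=0x3E007 flags P=1 W=1 U=1 S=0
  [2] read 0x3E idx=20: raw=0x42007 flags P=1 W=1 U=1 S=0
  [3] read 0x42 idx=17: raw=0x44007 flags P=1 W=1 U=1 S=0
  ⇒ phys 0x44CF8  [4 reads]
#1 VA=0x48182000FD0 (w,kernel):
  [0] read 0x3A idx=9: raw=0x46007 flags P=1 W=1 U=1 S=0
  [1] read 0x46 idx=6: raw=0x47007 flags P=1 W=1 U=1 S=0
  [2] read 0x47 idx=16: raw=0x59006 flags P=0 W=1 U=1 S=0
  ✗ PAGE_NOT_PRESENT  [3 reads]
#2 VA=0x987C3406466 (r,kernel):
  [0] read 0x3A idx=19: raw=0x4A007 flags P=1 W=1 U=1 S=0
  [1] read 0x4A idx=31: raw=0x4D007 flags P=1 W=1 U=1 S=0
  [2] read 0x4D idx=26: raw=0x50007 flags P=1 W=1 U=1 S=0
  [3] read 0x50 idx=6: raw=0x51007 flags P=1 W=1 U=1 S=0
  ⇒ phys 0x51466  [4 reads]
#3 VA=0x3008001E416 (w,kernel):
  [0] read 0x3A idx=6: raw=0x54007 flags P=1 W=1 U=1 S=0
  [1] read 0x54 idx=2: raw=0x57007 flags P=1 W=1 U=1 S=0
  [2] read 0x57 idx=0: raw=0x5A007 flags P=1 W=1 U=1 S=0
  [3] read 0x5A idx=30: raw=0x5D005 flags P=1 W=0 U=1 S=0
  ✗ PROTECTION_VIOLATION  [4 reads]

Access #2 fault: NONE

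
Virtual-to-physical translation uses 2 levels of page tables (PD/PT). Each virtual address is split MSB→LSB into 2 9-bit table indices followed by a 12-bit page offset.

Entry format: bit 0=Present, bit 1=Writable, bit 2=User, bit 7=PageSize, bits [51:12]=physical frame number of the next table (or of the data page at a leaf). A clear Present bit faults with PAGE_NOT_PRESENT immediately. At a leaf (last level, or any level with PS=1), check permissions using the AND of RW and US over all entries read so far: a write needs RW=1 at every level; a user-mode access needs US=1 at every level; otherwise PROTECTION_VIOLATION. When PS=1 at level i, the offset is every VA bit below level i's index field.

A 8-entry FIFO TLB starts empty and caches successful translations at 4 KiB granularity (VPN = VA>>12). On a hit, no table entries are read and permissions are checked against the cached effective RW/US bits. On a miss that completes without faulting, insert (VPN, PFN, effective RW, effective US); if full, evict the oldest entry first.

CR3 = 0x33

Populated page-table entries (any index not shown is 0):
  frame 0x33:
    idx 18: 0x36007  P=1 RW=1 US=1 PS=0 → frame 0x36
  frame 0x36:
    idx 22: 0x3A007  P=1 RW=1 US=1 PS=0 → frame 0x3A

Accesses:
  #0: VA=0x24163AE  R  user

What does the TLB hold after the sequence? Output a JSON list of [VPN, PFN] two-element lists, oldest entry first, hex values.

Trace:
#0 VA=0x24163AE (r,user):
  [0] read 0x33 idx=18: raw=0x36007 flags P=1 W=1 U=1 S=0
  [1] read 0x36 idx=22: raw=0x3A007 flags P=1 W=1 U=1 S=0
  ✓ 0x3A3AE  — 2 lookups

TLB: [["0x2416", "0x3A"]]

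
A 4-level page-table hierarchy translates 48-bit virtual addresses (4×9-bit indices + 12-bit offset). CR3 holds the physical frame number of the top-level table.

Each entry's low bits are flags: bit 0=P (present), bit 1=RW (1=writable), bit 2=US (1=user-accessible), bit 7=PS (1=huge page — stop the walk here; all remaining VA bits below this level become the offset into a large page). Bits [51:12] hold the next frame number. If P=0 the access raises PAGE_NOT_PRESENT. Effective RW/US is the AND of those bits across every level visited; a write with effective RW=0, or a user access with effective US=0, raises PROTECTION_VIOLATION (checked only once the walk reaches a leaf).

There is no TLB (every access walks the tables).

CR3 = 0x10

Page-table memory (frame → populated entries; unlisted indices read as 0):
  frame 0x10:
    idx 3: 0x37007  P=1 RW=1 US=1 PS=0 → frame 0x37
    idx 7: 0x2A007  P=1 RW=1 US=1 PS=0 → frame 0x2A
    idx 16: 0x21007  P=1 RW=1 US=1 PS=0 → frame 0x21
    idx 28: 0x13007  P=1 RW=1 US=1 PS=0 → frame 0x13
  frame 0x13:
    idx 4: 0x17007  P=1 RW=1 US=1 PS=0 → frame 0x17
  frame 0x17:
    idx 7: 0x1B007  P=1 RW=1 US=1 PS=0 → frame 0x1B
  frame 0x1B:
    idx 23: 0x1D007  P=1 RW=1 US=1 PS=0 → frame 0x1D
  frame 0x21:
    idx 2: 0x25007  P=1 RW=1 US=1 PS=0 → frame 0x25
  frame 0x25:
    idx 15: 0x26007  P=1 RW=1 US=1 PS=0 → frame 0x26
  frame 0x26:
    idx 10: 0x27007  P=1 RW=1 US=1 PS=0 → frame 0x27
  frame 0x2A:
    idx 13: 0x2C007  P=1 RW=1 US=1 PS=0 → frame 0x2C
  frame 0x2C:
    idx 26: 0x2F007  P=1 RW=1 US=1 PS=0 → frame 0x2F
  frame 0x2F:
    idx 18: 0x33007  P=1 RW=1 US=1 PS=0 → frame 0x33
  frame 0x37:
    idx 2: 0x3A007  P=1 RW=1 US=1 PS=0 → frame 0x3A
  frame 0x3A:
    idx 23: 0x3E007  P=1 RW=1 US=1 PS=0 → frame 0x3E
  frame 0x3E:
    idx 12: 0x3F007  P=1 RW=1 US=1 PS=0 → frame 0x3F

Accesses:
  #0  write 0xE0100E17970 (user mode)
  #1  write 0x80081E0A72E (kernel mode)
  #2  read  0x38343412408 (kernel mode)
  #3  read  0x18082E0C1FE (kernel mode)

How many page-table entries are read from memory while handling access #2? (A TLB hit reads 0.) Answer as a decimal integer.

Trace:
#0 VA=0xE0100E17970 (w,user):
  L0: frame=0x10 idx=28 entry=0x13007 [P=1 RW=1 US=1 PS=0]
  L1: frame=0x13 idx=4 entry=0x17007 [P=1 RW=1 US=1 PS=0]
  L2: frame=0x17 idx=7 entry=0x1B007 [P=1 RW=1 US=1 PS=0]
  L3: frame=0x1B idx=23 entry=0x1D007 [P=1 RW=1 US=1 PS=0]
  ✓ 0x1D970  — 4 lookups
#1 VA=0x80081E0A72E (w,kernel):
  L0: frame=0x10 idx=16 entry=0x21007 [P=1 RW=1 US=1 PS=0]
  L1: frame=0x21 idx=2 entry=0x25007 [P=1 RW=1 US=1 PS=0]
  L2: frame=0x25 idx=15 entry=0x26007 [P=1 RW=1 US=1 PS=0]
  L3: frame=0x26 idx=10 entry=0x27007 [P=1 RW=1 US=1 PS=0]
  ✓ 0x2772E  — 4 lookups
#2 VA=0x38343412408 (r,kernel):
  L0: frame=0x10 idx=7 entry=0x2A007 [P=1 RW=1 US=1 PS=0]
  L1: frame=0x2A idx=13 entry=0x2C007 [P=1 RW=1 US=1 PS=0]
  L2: frame=0x2C idx=26 entry=0x2F007 [P=1 RW=1 US=1 PS=0]
  L3: frame=0x2F idx=18 entry=0x33007 [P=1 RW=1 US=1 PS=0]
  ✓ 0x33408  — 4 lookups
#3 VA=0x18082E0C1FE (r,kernel):
  L0: frame=0x10 idx=3 entry=0x37007 [P=1 RW=1 US=1 PS=0]
  L1: frame=0x37 idx=2 entry=0x3A007 [P=1 RW=1 US=1 PS=0]
  L2: frame=0x3A idx=23 entry=0x3E007 [P=1 RW=1 US=1 PS=0]
  L3: frame=0x3E idx=12 entry=0x3F007 [P=1 RW=1 US=1 PS=0]
  ✓ 0x3F1FE  — 4 lookups

Entries read for #2: 4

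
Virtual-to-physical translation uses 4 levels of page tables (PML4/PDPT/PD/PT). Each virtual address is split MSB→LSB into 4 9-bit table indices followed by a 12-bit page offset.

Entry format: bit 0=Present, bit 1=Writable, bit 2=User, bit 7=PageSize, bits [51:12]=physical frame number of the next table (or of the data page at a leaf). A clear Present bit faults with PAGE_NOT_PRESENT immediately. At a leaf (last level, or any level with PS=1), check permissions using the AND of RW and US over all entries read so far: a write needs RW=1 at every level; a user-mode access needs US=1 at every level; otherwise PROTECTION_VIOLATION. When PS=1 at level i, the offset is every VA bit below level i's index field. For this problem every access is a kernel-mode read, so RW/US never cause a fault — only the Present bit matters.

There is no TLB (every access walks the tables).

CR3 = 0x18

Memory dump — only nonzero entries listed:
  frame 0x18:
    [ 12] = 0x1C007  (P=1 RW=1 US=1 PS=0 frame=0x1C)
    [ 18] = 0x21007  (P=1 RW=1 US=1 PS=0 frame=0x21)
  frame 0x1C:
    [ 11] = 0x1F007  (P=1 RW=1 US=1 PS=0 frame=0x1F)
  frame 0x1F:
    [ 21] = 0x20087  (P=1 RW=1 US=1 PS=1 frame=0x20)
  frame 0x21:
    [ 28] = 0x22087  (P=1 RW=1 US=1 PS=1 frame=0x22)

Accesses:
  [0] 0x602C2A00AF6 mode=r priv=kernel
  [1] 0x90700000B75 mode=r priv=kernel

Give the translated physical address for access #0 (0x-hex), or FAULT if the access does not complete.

Walk each access:
#0 VA=0x602C2A00AF6 (r,kernel):
  [0] read 0x18 idx=12: raw=0x1C007 flags P=1 W=1 U=1 S=0
  [1] read 0x1C idx=11: raw=0x1F007 flags P=1 W=1 U=1 S=0
  [2] read 0x1F idx=21: raw=0x20087 flags P=1 W=1 U=1 S=1
  → PA=0x20AF6 (huge @L2)  (3 entries read)
#1 VA=0x90700000B75 (r,kernel):
  [0] read 0x18 idx=18: raw=0x21007 flags P=1 W=1 U=1 S=0
  [1] read 0x21 idx=28: raw=0x22087 flags P=1 W=1 U=1 S=1
  → PA=0x22B75 (huge @L1)  (2 entries read)

Access #0 PA: 0x20AF6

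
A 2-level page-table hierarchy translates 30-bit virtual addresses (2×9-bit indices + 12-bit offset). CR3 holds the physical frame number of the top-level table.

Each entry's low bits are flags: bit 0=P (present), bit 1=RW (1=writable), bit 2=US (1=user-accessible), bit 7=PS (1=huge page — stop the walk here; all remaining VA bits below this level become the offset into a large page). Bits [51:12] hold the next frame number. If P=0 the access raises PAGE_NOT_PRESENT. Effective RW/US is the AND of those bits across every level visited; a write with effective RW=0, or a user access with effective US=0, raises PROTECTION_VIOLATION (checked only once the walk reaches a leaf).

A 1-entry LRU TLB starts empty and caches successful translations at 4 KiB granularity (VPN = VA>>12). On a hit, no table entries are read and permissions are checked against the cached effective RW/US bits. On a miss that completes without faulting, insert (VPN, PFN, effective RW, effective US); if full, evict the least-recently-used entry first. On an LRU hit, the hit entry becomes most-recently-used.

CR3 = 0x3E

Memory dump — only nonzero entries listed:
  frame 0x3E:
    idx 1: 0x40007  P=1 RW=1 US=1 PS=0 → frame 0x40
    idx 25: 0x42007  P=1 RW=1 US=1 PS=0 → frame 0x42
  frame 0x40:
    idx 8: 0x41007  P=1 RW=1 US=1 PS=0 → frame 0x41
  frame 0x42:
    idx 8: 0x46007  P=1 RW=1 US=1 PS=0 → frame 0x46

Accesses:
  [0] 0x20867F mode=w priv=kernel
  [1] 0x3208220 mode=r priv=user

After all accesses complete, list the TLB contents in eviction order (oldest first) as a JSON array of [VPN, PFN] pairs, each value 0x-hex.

Trace:
#0 VA=0x20867F (w,kernel):
  L0 @0x3E[1] → 0x40007  P=1,RW=1,US=1,PS=0
  L1 @0x40[8] → 0x41007  P=1,RW=1,US=1,PS=0
  ✓ 0x4167F  — 2 lookups
#1 VA=0x3208220 (r,user):
  L0 @0x3E[25] → 0x42007  P=1,RW=1,US=1,PS=0
  L1 @0x42[8] → 0x46007  P=1,RW=1,US=1,PS=0
  ✓ 0x46220  — 2 lookups

TLB: [["0x3208", "0x46"]]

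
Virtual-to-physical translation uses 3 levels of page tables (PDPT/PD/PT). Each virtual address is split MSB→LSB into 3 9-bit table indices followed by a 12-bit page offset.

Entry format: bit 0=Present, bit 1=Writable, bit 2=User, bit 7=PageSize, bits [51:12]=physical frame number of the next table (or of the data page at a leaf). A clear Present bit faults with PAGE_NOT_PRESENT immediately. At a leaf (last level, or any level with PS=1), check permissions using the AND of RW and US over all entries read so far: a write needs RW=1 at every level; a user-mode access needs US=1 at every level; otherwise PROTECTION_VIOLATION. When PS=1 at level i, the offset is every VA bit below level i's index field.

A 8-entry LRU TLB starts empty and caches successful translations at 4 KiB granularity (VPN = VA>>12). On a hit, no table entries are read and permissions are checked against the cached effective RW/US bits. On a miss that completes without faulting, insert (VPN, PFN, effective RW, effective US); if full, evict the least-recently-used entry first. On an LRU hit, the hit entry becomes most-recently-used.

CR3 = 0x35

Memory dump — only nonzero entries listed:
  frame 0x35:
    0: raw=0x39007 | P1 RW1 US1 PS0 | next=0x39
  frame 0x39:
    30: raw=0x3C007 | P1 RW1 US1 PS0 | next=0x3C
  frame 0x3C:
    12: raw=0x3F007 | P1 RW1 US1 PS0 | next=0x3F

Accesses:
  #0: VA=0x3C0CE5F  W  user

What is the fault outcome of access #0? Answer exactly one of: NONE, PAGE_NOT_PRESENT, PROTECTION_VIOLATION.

Walk each access:
#0 VA=0x3C0CE5F (w,user):
  L0: frame=0x35 idx=0 entry=0x39007 [P=1 RW=1 US=1 PS=0]
  L1: frame=0x39 idx=30 entry=0x3C007 [P=1 RW=1 US=1 PS=0]
  L2: frame=0x3C idx=12 entry=0x3F007 [P=1 RW=1 US=1 PS=0]
  ✓ 0x3FE5F  — 3 lookups

Access #0 fault: NONE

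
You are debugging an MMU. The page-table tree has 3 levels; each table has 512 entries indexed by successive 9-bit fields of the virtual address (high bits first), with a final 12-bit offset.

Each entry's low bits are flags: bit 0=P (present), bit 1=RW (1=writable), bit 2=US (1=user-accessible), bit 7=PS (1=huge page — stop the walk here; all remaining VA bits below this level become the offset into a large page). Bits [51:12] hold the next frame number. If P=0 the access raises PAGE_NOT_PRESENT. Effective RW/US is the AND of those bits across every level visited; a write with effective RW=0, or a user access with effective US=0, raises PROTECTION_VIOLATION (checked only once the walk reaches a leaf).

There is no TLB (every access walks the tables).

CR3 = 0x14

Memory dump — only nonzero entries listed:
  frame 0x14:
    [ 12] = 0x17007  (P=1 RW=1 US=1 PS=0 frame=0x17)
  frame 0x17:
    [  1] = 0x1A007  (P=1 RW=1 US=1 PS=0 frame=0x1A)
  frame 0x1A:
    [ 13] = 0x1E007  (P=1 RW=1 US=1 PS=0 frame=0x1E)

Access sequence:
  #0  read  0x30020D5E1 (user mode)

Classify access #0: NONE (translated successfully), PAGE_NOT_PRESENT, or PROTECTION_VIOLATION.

Per-access translation:
#0 VA=0x30020D5E1 (r,user):
  [0] read 0x14 idx=12: raw=0x17007 flags P=1 W=1 U=1 S=0
  [1] read 0x17 idx=1: raw=0x1A007 flags P=1 W=1 U=1 S=0
  [2] read 0x1A idx=13: raw=0x1E007 flags P=1 W=1 U=1 S=0
  → PA=0x1E5E1  (3 entries read)

Access #0 fault: NONE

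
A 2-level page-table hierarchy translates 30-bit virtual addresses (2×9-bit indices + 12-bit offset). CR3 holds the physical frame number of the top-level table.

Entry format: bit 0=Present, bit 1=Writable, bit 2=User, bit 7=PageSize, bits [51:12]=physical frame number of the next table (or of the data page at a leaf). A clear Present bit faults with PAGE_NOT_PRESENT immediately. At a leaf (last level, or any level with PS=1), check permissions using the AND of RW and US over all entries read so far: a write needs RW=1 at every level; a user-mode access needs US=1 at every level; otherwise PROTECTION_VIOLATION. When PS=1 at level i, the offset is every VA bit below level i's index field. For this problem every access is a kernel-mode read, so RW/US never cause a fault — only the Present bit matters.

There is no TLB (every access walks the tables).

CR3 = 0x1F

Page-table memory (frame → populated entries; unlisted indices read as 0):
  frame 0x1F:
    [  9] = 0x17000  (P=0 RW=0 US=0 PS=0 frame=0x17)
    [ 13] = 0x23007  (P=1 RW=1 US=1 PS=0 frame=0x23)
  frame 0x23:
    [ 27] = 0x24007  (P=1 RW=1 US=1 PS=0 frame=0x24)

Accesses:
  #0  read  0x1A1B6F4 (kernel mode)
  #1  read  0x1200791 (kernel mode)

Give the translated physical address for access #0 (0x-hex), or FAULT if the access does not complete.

Trace:
#0 VA=0x1A1B6F4 (r,kernel):
  [0] read 0x1F idx=13: raw=0x23007 flags P=1 W=1 U=1 S=0
  [1] read 0x23 idx=27: raw=0x24007 flags P=1 W=1 U=1 S=0
  → PA=0x246F4  (2 entries read)
#1 VA=0x1200791 (r,kernel):
  [0] read 0x1F idx=9: raw=0x17000 flags P=0 W=0 U=0 S=0
  ⇒ fault: PAGE_NOT_PRESENT  — 1 lookups

Access #0 PA: 0x246F4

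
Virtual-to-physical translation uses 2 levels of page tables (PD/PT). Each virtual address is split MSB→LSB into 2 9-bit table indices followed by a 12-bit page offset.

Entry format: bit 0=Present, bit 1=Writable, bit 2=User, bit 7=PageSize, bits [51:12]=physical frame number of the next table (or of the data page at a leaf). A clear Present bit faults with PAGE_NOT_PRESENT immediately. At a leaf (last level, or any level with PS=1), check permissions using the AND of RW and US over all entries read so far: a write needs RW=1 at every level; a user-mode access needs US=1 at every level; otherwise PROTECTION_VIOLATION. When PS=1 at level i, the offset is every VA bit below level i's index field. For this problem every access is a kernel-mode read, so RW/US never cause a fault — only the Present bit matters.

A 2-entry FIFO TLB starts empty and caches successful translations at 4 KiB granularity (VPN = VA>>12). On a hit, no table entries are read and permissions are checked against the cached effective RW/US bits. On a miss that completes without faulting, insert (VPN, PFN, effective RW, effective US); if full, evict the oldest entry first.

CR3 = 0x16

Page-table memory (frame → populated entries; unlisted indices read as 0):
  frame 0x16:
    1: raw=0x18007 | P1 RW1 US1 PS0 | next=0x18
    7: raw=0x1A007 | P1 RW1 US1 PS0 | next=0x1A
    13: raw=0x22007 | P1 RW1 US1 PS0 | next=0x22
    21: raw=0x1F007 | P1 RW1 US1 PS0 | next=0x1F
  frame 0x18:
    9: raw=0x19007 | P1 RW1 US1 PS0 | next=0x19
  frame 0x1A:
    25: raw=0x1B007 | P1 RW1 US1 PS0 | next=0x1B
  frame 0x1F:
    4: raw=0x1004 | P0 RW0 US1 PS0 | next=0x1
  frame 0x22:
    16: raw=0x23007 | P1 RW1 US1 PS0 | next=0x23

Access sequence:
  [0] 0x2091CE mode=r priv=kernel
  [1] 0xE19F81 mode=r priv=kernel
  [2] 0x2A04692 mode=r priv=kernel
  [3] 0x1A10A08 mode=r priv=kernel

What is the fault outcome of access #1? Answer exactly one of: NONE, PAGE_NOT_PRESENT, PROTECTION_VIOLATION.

Trace:
#0 VA=0x2091CE (r,kernel):
  L0: frame=0x16 idx=1 entry=0x18007 [P=1 RW=1 US=1 PS=0]
  L1: frame=0x18 idx=9 entry=0x19007 [P=1 RW=1 US=1 PS=0]
  ⇒ phys 0x191CE  [2 reads]
#1 VA=0xE19F81 (r,kernel):
  L0: frame=0x16 idx=7 entry=0x1A007 [P=1 RW=1 US=1 PS=0]
  L1: frame=0x1A idx=25 entry=0x1B007 [P=1 RW=1 US=1 PS=0]
  ⇒ phys 0x1BF81  [2 reads]
#2 VA=0x2A04692 (r,kernel):
  L0: frame=0x16 idx=21 entry=0x1F007 [P=1 RW=1 US=1 PS=0]
  L1: frame=0x1F idx=4 entry=0x1004 [P=0 RW=0 US=1 PS=0]
  → PAGE_NOT_PRESENT  (2 entries read)
#3 VA=0x1A10A08 (r,kernel):
  L0: frame=0x16 idx=13 entry=0x22007 [P=1 RW=1 US=1 PS=0]
  L1: frame=0x22 idx=16 entry=0x23007 [P=1 RW=1 US=1 PS=0]
  ⇒ phys 0x23A08  [2 reads]

Access #1 fault: NONE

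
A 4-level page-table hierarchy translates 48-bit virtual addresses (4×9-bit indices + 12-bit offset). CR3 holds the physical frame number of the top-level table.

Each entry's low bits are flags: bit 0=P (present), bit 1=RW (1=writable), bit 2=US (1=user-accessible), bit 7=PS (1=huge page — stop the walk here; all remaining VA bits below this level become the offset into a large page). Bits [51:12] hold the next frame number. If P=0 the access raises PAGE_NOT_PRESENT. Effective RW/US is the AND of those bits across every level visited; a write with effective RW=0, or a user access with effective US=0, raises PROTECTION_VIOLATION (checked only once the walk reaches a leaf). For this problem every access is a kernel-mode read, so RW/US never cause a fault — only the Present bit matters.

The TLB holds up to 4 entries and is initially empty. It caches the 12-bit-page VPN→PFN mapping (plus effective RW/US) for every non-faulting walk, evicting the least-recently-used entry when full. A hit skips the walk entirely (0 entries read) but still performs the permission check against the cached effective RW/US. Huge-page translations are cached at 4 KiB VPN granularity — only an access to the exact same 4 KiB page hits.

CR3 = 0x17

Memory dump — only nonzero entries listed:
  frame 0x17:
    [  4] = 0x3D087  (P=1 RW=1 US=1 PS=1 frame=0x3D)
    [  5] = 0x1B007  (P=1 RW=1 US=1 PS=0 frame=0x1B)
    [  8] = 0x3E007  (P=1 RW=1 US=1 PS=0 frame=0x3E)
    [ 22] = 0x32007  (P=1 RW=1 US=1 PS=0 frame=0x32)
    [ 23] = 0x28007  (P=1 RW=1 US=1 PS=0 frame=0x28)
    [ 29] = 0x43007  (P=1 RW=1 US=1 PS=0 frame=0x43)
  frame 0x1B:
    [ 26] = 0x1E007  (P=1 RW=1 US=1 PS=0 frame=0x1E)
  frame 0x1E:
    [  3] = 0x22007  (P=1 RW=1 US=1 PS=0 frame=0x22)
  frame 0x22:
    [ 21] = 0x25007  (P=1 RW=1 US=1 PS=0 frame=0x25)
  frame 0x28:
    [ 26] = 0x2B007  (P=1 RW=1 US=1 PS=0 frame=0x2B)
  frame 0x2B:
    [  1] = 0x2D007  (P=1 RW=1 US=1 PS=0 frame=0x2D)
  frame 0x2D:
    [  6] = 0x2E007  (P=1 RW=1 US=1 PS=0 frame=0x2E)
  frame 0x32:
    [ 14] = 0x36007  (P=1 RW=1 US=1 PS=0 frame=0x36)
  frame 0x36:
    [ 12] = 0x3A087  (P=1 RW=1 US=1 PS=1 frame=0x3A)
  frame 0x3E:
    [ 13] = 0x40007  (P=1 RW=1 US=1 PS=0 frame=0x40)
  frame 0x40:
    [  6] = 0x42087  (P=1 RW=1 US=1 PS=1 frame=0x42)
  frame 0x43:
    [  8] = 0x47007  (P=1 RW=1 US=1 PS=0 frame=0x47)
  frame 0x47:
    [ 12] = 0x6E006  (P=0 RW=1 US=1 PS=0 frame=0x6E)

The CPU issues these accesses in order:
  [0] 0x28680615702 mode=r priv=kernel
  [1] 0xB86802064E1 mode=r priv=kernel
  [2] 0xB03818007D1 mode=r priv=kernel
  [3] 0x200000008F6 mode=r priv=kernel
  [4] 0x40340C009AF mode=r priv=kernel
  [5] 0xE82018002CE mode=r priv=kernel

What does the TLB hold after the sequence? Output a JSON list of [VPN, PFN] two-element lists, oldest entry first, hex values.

Trace:
#0 VA=0x28680615702 (r,kernel):
  lvl0: tbl 0x17, slot 5 ⇒ 0x1B007 (P1/RW1/US1/PS0)
  lvl1: tbl 0x1B, slot 26 ⇒ 0x1E007 (P1/RW1/US1/PS0)
  lvl2: tbl 0x1E, slot 3 ⇒ 0x22007 (P1/RW1/US1/PS0)
  lvl3: tbl 0x22, slot 21 ⇒ 0x25007 (P1/RW1/US1/PS0)
  → PA=0x25702  (4 entries read)
#1 VA=0xB86802064E1 (r,kernel):
  lvl0: tbl 0x17, slot 23 ⇒ 0x28007 (P1/RW1/US1/PS0)
  lvl1: tbl 0x28, slot 26 ⇒ 0x2B007 (P1/RW1/US1/PS0)
  lvl2: tbl 0x2B, slot 1 ⇒ 0x2D007 (P1/RW1/US1/PS0)
  lvl3: tbl 0x2D, slot 6 ⇒ 0x2E007 (P1/RW1/US1/PS0)
  → PA=0x2E4E1  (4 entries read)
#2 VA=0xB03818007D1 (r,kernel):
  lvl0: tbl 0x17, slot 22 ⇒ 0x32007 (P1/RW1/US1/PS0)
  lvl1: tbl 0x32, slot 14 ⇒ 0x36007 (P1/RW1/US1/PS0)
  lvl2: tbl 0x36, slot 12 ⇒ 0x3A087 (P1/RW1/US1/PS1)
  → PA=0x3A7D1 (huge @L2)  (3 entries read)
#3 VA=0x200000008F6 (r,kernel):
  lvl0: tbl 0x17, slot 4 ⇒ 0x3D087 (P1/RW1/US1/PS1)
  → PA=0x3D8F6 (huge @L0)  (1 entries read)
#4 VA=0x40340C009AF (r,kernel):
  lvl0: tbl 0x17, slot 8 ⇒ 0x3E007 (P1/RW1/US1/PS0)
  lvl1: tbl 0x3E, slot 13 ⇒ 0x40007 (P1/RW1/US1/PS0)
  lvl2: tbl 0x40, slot 6 ⇒ 0x42087 (P1/RW1/US1/PS1)
  → PA=0x429AF (huge @L2)  (3 entries read)
#5 VA=0xE82018002CE (r,kernel):
  lvl0: tbl 0x17, slot 29 ⇒ 0x43007 (P1/RW1/US1/PS0)
  lvl1: tbl 0x43, slot 8 ⇒ 0x47007 (P1/RW1/US1/PS0)
  lvl2: tbl 0x47, slot 12 ⇒ 0x6E006 (P0/RW1/US1/PS0)
  → PAGE_NOT_PRESENT  (3 entries read)

TLB: [["0xB8680206", "0x2E"], ["0xB0381800", "0x3A"], ["0x20000000", "0x3D"], ["0x40340C00", "0x42"]]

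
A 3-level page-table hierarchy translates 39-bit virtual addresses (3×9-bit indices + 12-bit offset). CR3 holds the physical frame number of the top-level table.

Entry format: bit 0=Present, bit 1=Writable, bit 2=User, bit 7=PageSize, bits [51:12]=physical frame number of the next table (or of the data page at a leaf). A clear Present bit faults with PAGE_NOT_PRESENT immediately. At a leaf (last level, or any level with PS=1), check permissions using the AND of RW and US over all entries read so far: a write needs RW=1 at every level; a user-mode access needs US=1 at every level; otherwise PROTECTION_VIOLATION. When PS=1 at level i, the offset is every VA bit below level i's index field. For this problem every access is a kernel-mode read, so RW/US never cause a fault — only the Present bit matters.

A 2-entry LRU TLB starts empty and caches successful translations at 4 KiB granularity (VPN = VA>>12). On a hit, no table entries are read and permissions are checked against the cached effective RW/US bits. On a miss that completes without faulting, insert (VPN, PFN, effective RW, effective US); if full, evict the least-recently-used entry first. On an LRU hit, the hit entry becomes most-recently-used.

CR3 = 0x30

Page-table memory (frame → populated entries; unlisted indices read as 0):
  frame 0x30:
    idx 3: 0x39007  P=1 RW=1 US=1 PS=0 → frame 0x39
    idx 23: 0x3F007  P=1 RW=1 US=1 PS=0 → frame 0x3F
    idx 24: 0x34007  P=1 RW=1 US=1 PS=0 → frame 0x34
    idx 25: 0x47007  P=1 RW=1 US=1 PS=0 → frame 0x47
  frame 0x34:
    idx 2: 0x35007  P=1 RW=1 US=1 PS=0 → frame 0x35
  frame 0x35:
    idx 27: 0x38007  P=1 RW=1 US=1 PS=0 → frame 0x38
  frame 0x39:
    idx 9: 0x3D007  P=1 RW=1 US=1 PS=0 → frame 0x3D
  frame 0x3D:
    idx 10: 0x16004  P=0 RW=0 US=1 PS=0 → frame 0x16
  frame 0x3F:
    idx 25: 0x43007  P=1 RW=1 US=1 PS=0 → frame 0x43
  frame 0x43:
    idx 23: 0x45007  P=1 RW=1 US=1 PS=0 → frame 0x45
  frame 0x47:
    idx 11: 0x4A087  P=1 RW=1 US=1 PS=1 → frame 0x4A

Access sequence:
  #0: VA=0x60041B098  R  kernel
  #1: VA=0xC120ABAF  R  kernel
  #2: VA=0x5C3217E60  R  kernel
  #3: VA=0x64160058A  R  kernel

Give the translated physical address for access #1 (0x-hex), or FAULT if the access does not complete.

Trace:
#0 VA=0x60041B098 (r,kernel):
  L0 @0x30[24] → 0x34007  P=1,RW=1,US=1,PS=0
  L1 @0x34[2] → 0x35007  P=1,RW=1,US=1,PS=0
  L2 @0x35[27] → 0x38007  P=1,RW=1,US=1,PS=0
  → PA=0x38098  (3 entries read)
#1 VA=0xC120ABAF (r,kernel):
  L0 @0x30[3] → 0x39007  P=1,RW=1,US=1,PS=0
  L1 @0x39[9] → 0x3D007  P=1,RW=1,US=1,PS=0
  L2 @0x3D[10] → 0x16004  P=0,RW=0,US=1,PS=0
  ✗ PAGE_NOT_PRESENT  [3 reads]
#2 VA=0x5C3217E60 (r,kernel):
  L0 @0x30[23] → 0x3F007  P=1,RW=1,US=1,PS=0
  L1 @0x3F[25] → 0x43007  P=1,RW=1,US=1,PS=0
  L2 @0x43[23] → 0x45007  P=1,RW=1,US=1,PS=0
  → PA=0x45E60  (3 entries read)
#3 VA=0x64160058A (r,kernel):
  L0 @0x30[25] → 0x47007  P=1,RW=1,US=1,PS=0
  L1 @0x47[11] → 0x4A087  P=1,RW=1,US=1,PS=1
  → PA=0x4A58A (huge @L1)  (2 entries read)

Access #1 PA: FAULT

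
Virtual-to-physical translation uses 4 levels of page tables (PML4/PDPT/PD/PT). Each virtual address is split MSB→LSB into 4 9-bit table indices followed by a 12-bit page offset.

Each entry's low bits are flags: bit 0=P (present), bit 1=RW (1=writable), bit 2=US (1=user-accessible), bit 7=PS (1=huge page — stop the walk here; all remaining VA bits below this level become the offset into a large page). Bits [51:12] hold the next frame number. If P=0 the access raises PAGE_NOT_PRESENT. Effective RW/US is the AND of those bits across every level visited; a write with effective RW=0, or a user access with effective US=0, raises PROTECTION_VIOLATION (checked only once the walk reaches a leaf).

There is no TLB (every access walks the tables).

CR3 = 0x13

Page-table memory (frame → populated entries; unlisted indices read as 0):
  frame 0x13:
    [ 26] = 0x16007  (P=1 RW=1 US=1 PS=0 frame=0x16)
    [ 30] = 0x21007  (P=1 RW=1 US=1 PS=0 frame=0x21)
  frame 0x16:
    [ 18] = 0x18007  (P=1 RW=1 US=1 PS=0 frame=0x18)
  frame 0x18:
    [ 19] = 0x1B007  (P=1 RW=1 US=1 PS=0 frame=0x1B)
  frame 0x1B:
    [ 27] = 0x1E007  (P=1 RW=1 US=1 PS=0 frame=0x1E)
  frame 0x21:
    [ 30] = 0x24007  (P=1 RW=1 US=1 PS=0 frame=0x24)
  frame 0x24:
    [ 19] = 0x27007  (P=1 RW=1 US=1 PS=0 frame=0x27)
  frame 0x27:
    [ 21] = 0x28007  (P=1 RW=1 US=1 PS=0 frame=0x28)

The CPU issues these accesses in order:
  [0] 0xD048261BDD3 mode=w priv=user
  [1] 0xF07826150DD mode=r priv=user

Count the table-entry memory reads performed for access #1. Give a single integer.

Trace:
#0 VA=0xD048261BDD3 (w,user):
  L0 @0x13[26] → 0x16007  P=1,RW=1,US=1,PS=0
  L1 @0x16[18] → 0x18007  P=1,RW=1,US=1,PS=0
  L2 @0x18[19] → 0x1B007  P=1,RW=1,US=1,PS=0
  L3 @0x1B[27] → 0x1E007  P=1,RW=1,US=1,PS=0
  ⇒ phys 0x1EDD3  [4 reads]
#1 VA=0xF07826150DD (r,user):
  L0 @0x13[30] → 0x21007  P=1,RW=1,US=1,PS=0
  L1 @0x21[30] → 0x24007  P=1,RW=1,US=1,PS=0
  L2 @0x24[19] → 0x27007  P=1,RW=1,US=1,PS=0
  L3 @0x27[21] → 0x28007  P=1,RW=1,US=1,PS=0
  ⇒ phys 0x280DD  [4 reads]

Entries read for #1: 4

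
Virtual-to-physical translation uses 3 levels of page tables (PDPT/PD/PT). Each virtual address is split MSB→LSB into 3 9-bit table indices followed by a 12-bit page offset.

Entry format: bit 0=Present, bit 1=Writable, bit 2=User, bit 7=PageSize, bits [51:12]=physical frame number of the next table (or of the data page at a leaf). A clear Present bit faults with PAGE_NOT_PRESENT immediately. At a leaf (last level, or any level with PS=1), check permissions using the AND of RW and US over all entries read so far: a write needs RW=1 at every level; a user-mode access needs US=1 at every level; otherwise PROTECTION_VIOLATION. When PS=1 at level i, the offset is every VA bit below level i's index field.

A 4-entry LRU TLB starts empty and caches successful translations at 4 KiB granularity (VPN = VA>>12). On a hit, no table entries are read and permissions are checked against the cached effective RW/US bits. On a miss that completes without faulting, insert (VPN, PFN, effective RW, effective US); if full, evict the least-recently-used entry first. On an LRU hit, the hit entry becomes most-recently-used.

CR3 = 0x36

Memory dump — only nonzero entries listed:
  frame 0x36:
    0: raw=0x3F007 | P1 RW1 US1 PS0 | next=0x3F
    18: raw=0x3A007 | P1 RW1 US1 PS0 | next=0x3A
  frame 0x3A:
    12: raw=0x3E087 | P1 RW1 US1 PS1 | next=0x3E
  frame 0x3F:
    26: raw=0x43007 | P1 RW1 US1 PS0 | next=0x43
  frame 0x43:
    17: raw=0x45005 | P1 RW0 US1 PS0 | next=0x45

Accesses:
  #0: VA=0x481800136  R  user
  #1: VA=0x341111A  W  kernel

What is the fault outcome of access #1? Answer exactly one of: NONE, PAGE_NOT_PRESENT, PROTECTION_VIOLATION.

Walk each access:
#0 VA=0x481800136 (r,user):
  [0] read 0x36 idx=18: raw=0x3A007 flags P=1 W=1 U=1 S=0
  [1] read 0x3A idx=12: raw=0x3E087 flags P=1 W=1 U=1 S=1
  ⇒ phys 0x3E136 (huge @L1)  [2 reads]
#1 VA=0x341111A (w,kernel):
  [0] read 0x36 idx=0: raw=0x3F007 flags P=1 W=1 U=1 S=0
  [1] read 0x3F idx=26: raw=0x43007 flags P=1 W=1 U=1 S=0
  [2] read 0x43 idx=17: raw=0x45005 flags P=1 W=0 U=1 S=0
  → PROTECTION_VIOLATION  (3 entries read)

Access #1 fault: PROTECTION_VIOLATION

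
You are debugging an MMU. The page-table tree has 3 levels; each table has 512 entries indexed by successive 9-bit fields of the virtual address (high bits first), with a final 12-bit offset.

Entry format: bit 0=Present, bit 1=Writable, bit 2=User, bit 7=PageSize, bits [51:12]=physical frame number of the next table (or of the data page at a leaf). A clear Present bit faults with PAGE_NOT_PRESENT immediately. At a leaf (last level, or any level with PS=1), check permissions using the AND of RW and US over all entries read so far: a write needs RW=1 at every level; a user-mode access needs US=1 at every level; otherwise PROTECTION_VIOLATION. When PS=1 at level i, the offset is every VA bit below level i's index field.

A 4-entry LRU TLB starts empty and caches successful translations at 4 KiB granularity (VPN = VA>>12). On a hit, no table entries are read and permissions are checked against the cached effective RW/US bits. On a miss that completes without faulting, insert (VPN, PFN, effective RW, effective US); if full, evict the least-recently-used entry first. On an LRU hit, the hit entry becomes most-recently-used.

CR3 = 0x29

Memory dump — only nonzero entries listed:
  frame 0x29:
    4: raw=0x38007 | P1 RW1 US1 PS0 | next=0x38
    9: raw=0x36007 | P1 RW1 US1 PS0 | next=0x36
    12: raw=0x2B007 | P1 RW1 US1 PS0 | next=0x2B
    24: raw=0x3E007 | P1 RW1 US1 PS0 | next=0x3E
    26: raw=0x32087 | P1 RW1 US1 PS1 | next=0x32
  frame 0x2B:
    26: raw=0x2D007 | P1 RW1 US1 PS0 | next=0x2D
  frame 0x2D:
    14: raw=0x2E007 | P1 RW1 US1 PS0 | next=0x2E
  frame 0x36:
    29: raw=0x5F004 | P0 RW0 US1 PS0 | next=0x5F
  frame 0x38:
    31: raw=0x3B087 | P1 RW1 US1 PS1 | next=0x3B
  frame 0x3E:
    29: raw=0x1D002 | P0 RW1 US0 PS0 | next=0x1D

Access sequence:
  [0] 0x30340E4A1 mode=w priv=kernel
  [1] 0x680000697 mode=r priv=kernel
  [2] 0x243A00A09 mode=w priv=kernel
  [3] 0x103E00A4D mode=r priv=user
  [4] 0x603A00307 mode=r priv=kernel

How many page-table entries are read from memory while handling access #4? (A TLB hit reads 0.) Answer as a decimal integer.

Walk each access:
#0 VA=0x30340E4A1 (w,kernel):
  [0] read 0x29 idx=12: raw=0x2B007 flags P=1 W=1 U=1 S=0
  [1] read 0x2B idx=26: raw=0x2D007 flags P=1 W=1 U=1 S=0
  [2] read 0x2D idx=14: raw=0x2E007 flags P=1 W=1 U=1 S=0
  → PA=0x2E4A1  (3 entries read)
#1 VA=0x680000697 (r,kernel):
  [0] read 0x29 idx=26: raw=0x32087 flags P=1 W=1 U=1 S=1
  → PA=0x32697 (huge @L0)  (1 entries read)
#2 VA=0x243A00A09 (w,kernel):
  [0] read 0x29 idx=9: raw=0x36007 flags P=1 W=1 U=1 S=0
  [1] read 0x36 idx=29: raw=0x5F004 flags P=0 W=0 U=1 S=0
  ⇒ fault: PAGE_NOT_PRESENT  — 2 lookups
#3 VA=0x103E00A4D (r,user):
  [0] read 0x29 idx=4: raw=0x38007 flags P=1 W=1 U=1 S=0
  [1] read 0x38 idx=31: raw=0x3B087 flags P=1 W=1 U=1 S=1
  → PA=0x3BA4D (huge @L1)  (2 entries read)
#4 VA=0x603A00307 (r,kernel):
  [0] read 0x29 idx=24: raw=0x3E007 flags P=1 W=1 U=1 S=0
  [1] read 0x3E idx=29: raw=0x1D002 flags P=0 W=1 U=0 S=0
  ⇒ fault: PAGE_NOT_PRESENT  — 2 lookups

Entries read for #4: 2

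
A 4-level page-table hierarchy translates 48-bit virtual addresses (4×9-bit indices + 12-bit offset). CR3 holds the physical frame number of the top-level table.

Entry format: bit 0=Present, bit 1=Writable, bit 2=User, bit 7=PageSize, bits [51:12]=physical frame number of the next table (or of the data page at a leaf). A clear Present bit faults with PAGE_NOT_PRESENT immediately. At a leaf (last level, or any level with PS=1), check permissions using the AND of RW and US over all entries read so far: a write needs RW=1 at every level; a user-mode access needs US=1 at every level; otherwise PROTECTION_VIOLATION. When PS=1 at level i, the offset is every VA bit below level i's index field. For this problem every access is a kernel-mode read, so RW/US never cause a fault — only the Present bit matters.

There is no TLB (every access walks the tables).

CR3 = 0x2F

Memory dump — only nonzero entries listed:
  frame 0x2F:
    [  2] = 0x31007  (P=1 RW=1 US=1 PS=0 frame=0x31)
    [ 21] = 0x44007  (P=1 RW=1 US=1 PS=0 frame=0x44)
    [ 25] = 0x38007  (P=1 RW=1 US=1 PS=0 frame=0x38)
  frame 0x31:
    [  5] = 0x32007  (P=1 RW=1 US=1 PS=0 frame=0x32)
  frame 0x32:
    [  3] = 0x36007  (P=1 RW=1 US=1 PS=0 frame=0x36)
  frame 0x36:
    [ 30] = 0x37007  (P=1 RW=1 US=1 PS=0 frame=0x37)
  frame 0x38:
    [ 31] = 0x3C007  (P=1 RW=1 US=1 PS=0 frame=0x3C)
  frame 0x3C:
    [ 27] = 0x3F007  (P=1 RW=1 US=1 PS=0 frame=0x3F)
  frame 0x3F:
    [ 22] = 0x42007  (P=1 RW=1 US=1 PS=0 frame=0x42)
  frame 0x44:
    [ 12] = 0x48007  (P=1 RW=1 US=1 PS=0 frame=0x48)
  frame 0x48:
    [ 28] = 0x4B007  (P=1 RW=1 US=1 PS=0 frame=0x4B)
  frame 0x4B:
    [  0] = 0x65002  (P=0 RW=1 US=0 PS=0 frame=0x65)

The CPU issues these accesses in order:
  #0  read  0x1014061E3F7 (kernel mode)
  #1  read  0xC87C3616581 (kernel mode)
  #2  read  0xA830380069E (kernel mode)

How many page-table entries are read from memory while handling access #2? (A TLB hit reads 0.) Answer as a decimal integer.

Walk each access:
#0 VA=0x1014061E3F7 (r,kernel):
  [0] read 0x2F idx=2: raw=0x31007 flags P=1 W=1 U=1 S=0
  [1] read 0x31 idx=5: raw=0x32007 flags P=1 W=1 U=1 S=0
  [2] read 0x32 idx=3: raw=0x36007 flags P=1 W=1 U=1 S=0
  [3] read 0x36 idx=30: raw=0x37007 flags P=1 W=1 U=1 S=0
  ✓ 0x373F7  — 4 lookups
#1 VA=0xC87C3616581 (r,kernel):
  [0] read 0x2F idx=25: raw=0x38007 flags P=1 W=1 U=1 S=0
  [1] read 0x38 idx=31: raw=0x3C007 flags P=1 W=1 U=1 S=0
  [2] read 0x3C idx=27: raw=0x3F007 flags P=1 W=1 U=1 S=0
  [3] read 0x3F idx=22: raw=0x42007 flags P=1 W=1 U=1 S=0
  ✓ 0x42581  — 4 lookups
#2 VA=0xA830380069E (r,kernel):
  [0] read 0x2F idx=21: raw=0x44007 flags P=1 W=1 U=1 S=0
  [1] read 0x44 idx=12: raw=0x48007 flags P=1 W=1 U=1 S=0
  [2] read 0x48 idx=28: raw=0x4B007 flags P=1 W=1 U=1 S=0
  [3] read 0x4B idx=0: raw=0x65002 flags P=0 W=1 U=0 S=0
  ⇒ fault: PAGE_NOT_PRESENT  — 4 lookups

Entries read for #2: 4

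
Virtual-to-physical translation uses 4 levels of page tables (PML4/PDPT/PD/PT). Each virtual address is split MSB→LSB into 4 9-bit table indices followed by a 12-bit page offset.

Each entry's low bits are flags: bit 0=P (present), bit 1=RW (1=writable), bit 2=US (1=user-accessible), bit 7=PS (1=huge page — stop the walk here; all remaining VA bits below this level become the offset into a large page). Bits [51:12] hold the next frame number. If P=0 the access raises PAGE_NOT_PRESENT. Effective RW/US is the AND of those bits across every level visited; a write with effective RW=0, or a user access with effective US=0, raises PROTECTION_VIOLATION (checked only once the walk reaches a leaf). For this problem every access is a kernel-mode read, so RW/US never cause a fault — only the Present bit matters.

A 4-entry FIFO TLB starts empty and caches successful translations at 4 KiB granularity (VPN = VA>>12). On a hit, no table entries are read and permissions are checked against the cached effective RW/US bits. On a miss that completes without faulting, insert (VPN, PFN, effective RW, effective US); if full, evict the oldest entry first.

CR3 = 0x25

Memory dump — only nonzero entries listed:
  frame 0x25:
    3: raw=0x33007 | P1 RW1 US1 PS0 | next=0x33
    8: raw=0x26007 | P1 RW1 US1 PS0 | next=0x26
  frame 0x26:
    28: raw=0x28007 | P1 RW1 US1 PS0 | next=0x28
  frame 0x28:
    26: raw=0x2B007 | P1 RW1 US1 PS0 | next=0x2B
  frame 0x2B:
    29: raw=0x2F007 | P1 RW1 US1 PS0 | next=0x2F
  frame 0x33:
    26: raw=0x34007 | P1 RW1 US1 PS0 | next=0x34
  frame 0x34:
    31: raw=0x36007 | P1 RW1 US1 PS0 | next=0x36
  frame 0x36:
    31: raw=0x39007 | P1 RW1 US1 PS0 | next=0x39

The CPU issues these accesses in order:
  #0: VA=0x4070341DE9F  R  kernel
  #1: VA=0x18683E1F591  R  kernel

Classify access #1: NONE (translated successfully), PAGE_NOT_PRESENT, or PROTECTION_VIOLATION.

Walk each access:
#0 VA=0x4070341DE9F (r,kernel):
  L0: frame=0x25 idx=8 entry=0x26007 [P=1 RW=1 US=1 PS=0]
  L1: frame=0x26 idx=28 entry=0x28007 [P=1 RW=1 US=1 PS=0]
  L2: frame=0x28 idx=26 entry=0x2B007 [P=1 RW=1 US=1 PS=0]
  L3: frame=0x2B idx=29 entry=0x2F007 [P=1 RW=1 US=1 PS=0]
  ⇒ phys 0x2FE9F  [4 reads]
#1 VA=0x18683E1F591 (r,kernel):
  L0: frame=0x25 idx=3 entry=0x33007 [P=1 RW=1 US=1 PS=0]
  L1: frame=0x33 idx=26 entry=0x34007 [P=1 RW=1 US=1 PS=0]
  L2: frame=0x34 idx=31 entry=0x36007 [P=1 RW=1 US=1 PS=0]
  L3: frame=0x36 idx=31 entry=0x39007 [P=1 RW=1 US=1 PS=0]
  ⇒ phys 0x39591  [4 reads]

Access #1 fault: NONE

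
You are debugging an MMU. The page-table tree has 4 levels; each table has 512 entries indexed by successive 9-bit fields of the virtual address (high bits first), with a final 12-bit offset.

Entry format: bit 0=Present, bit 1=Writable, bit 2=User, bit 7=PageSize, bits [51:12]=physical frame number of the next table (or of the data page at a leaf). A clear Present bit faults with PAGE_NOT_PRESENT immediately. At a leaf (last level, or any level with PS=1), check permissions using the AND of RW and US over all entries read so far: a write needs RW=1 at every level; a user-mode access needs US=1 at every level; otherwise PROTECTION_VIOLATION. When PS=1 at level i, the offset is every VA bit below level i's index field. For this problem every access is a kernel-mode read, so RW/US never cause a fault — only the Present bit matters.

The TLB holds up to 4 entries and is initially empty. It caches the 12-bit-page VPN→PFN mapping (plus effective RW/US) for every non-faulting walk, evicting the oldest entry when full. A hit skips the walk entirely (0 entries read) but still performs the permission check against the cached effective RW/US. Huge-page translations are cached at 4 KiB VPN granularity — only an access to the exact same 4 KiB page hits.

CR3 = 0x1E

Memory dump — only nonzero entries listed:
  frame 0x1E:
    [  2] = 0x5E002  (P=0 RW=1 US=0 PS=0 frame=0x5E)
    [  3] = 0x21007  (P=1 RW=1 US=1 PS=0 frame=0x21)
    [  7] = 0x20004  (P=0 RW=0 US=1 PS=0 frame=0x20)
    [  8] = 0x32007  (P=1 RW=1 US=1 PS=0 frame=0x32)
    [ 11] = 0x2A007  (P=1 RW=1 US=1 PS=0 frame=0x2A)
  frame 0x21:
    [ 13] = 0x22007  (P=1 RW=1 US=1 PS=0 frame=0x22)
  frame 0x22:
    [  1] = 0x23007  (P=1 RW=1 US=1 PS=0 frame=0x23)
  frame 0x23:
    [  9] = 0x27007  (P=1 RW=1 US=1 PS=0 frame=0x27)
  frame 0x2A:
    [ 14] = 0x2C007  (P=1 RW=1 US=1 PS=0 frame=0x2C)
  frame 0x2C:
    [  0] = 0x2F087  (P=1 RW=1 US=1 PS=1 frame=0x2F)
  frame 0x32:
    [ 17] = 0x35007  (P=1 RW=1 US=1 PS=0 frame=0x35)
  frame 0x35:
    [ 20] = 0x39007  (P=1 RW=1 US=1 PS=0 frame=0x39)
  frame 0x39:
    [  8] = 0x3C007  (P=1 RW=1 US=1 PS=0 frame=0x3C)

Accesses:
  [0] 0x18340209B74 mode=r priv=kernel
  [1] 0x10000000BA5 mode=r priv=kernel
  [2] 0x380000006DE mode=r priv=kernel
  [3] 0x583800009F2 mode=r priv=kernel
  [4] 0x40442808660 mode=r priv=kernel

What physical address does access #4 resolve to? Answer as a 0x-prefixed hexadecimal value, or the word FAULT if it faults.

Trace:
#0 VA=0x18340209B74 (r,kernel):
  lvl0: tbl 0x1E, slot 3 ⇒ 0x21007 (P1/RW1/US1/PS0)
  lvl1: tbl 0x21, slot 13 ⇒ 0x22007 (P1/RW1/US1/PS0)
  lvl2: tbl 0x22, slot 1 ⇒ 0x23007 (P1/RW1/US1/PS0)
  lvl3: tbl 0x23, slot 9 ⇒ 0x27007 (P1/RW1/US1/PS0)
  → PA=0x27B74  (4 entries read)
#1 VA=0x10000000BA5 (r,kernel):
  lvl0: tbl 0x1E, slot 2 ⇒ 0x5E002 (P0/RW1/US0/PS0)
  → PAGE_NOT_PRESENT  (1 entries read)
#2 VA=0x380000006DE (r,kernel):
  lvl0: tbl 0x1E, slot 7 ⇒ 0x20004 (P0/RW0/US1/PS0)
  → PAGE_NOT_PRESENT  (1 entries read)
#3 VA=0x583800009F2 (r,kernel):
  lvl0: tbl 0x1E, slot 11 ⇒ 0x2A007 (P1/RW1/US1/PS0)
  lvl1: tbl 0x2A, slot 14 ⇒ 0x2C007 (P1/RW1/US1/PS0)
  lvl2: tbl 0x2C, slot 0 ⇒ 0x2F087 (P1/RW1/US1/PS1)
  → PA=0x2F9F2 (huge @L2)  (3 entries read)
#4 VA=0x40442808660 (r,kernel):
  lvl0: tbl 0x1E, slot 8 ⇒ 0x32007 (P1/RW1/US1/PS0)
  lvl1: tbl 0x32, slot 17 ⇒ 0x35007 (P1/RW1/US1/PS0)
  lvl2: tbl 0x35, slot 20 ⇒ 0x39007 (P1/RW1/US1/PS0)
  lvl3: tbl 0x39, slot 8 ⇒ 0x3C007 (P1/RW1/US1/PS0)
  → PA=0x3C660  (4 entries read)

Access #4 PA: 0x3C660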